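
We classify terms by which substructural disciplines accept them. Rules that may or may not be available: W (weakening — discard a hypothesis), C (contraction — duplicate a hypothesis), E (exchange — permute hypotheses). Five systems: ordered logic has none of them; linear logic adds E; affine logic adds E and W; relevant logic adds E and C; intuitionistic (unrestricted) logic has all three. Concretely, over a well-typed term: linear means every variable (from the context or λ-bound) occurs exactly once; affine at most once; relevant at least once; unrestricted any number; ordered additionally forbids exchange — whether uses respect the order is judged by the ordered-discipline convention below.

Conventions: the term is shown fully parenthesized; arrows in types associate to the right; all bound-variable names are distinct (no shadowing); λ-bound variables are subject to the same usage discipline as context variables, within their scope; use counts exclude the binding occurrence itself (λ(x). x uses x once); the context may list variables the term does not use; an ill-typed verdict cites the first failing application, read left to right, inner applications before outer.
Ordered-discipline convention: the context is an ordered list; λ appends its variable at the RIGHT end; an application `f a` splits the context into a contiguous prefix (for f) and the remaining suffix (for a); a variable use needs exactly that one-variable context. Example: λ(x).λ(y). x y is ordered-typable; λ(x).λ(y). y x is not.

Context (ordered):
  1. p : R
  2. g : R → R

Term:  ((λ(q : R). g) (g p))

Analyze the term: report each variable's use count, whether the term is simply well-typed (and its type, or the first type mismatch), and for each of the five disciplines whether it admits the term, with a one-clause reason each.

usage: p: 1×, g: 2×, q (λ-bound): 0×
uses in reading order: g, g, p
typing: the term checks, with type R → R
ordered ✗ (needs contraction — g ×2; q never used (weakening))
linear ✗ (needs contraction — g ×2; q never used (weakening))
affine ✗ (needs contraction — g ×2)
relevant ✗ (q never used (weakening))
unrestricted ✓ (simply typable at R → R; W, C, E all held)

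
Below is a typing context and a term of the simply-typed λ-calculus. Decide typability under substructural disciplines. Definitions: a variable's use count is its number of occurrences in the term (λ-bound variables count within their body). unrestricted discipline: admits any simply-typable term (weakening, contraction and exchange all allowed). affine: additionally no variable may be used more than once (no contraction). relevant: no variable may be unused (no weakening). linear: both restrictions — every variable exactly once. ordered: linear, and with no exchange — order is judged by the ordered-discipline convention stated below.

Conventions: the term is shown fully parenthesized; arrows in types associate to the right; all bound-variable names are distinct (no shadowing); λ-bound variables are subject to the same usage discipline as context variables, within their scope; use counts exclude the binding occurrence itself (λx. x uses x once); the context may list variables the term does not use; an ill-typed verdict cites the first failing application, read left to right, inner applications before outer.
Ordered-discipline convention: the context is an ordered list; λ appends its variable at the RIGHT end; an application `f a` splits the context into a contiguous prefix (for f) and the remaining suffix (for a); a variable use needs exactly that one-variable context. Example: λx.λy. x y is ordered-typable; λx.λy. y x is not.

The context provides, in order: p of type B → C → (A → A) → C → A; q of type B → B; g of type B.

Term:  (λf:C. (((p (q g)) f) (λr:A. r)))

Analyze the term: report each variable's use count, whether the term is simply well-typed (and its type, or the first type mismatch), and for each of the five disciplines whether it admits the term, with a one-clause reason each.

usage: p: 1×; q: 1×; g: 1×; f [bound]: 1×; r [bound]: 1×
uses in reading order: p, q, g, f, r
typing: ✓ — C → C → A
ordered: ✓, p, q, g, f, r: once each, no exchange needed
linear: ✓, single use per variable (p, q, g, f, r)
affine: ✓, p, q, g, f, r: no repeats, contraction unneeded
relevant: ✓, every one of p, q, g, f, r appears
unrestricted: ✓, well-typed at C → C → A; no restrictions here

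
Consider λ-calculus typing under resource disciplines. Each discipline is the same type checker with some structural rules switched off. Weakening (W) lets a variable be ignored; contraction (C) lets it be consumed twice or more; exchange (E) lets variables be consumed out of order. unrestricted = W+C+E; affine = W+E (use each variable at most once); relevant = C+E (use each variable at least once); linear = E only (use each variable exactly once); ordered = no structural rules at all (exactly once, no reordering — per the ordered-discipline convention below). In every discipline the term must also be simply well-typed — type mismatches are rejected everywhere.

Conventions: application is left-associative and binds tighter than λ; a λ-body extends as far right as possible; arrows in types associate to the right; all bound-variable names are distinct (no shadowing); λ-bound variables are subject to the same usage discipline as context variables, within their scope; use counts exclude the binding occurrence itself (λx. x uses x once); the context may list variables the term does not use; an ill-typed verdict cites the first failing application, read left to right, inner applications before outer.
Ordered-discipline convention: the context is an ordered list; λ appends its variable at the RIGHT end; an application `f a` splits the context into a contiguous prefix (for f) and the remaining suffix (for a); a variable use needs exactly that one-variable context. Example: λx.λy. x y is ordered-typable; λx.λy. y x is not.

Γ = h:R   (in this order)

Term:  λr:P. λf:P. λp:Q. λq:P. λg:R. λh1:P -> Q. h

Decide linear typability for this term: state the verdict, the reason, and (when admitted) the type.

no — r, f, p, q, g, h1 never used (weakening)
usage: h=1; r (bound)=0; f (bound)=0; p (bound)=0; q (bound)=0; g (bound)=0; h1 (bound)=0
use order (left to right): h
typing: well-typed at P -> P -> Q -> P -> R -> (P -> Q) -> R
summary: ordered ✗ · linear ✗ · affine ✓ · relevant ✗ · unrestricted ✓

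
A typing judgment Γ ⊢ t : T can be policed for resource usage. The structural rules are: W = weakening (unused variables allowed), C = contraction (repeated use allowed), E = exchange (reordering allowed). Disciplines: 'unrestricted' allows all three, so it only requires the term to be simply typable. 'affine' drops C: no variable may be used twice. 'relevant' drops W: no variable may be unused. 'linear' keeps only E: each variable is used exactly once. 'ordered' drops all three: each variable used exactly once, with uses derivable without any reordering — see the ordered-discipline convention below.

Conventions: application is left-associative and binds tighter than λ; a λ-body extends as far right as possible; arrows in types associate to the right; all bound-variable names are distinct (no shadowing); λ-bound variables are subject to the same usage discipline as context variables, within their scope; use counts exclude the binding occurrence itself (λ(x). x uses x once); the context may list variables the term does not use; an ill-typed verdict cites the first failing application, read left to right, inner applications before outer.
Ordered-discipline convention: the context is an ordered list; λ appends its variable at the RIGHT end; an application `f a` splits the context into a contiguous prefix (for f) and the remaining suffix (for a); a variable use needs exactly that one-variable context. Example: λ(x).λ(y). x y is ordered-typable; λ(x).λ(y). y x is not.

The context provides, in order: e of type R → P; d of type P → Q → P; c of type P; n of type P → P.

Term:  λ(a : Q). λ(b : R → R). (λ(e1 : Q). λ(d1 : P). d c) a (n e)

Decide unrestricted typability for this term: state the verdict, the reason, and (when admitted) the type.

no — fails simple typing
counts: e: 1; d: 1; c: 1; n: 1; a (λ-bound): 1; b (λ-bound): 0; e1 (λ-bound): 0; d1 (λ-bound): 0
use order (left to right): d, c, a, n, e
typing: ill-typed: argument of type R → P where P is required
all disciplines: ordered ✗ · linear ✗ · affine ✗ · relevant ✗ · unrestricted ✗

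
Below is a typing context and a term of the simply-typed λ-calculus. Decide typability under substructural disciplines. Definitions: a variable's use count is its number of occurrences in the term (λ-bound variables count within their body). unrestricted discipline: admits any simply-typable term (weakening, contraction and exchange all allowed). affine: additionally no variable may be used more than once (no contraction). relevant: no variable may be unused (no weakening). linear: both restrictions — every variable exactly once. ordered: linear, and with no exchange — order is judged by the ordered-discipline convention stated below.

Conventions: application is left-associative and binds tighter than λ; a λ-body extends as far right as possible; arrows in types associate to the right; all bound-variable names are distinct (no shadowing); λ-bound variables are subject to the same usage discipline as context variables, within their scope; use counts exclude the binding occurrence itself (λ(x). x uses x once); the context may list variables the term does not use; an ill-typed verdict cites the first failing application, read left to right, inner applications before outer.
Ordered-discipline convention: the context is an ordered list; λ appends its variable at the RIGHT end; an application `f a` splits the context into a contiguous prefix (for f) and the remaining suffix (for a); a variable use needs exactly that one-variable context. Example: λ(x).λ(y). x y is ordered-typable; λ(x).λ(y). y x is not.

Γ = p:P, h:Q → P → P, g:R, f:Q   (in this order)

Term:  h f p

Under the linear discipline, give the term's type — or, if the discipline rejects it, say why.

not well-typed under linear — needs weakening: g unused
variable uses: p: 1; h: 1; g: 0; f: 1
order of uses: h, f, p
typing: ✓ — P
across the five disciplines: ordered ✗ · linear ✗ · affine ✓ · relevant ✗ · unrestricted ✓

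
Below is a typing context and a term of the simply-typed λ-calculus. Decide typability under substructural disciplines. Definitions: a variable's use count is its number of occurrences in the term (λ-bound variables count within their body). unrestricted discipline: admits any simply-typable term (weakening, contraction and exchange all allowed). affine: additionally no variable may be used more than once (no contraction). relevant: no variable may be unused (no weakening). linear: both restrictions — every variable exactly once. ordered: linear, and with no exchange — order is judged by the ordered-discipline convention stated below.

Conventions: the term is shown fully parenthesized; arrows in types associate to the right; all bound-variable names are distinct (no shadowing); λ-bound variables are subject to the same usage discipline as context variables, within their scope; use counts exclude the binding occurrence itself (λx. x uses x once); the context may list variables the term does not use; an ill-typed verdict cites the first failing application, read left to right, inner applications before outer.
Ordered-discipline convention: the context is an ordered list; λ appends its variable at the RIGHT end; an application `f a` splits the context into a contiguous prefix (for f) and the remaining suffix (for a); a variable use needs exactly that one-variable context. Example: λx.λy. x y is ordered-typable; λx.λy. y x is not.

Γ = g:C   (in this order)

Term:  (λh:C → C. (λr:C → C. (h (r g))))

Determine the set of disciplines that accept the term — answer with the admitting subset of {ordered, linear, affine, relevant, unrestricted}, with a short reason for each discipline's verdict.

admitted in: linear, affine, relevant, unrestricted
variable uses: g ×1; h [bound] ×1; r [bound] ×1
uses in reading order: h, r, g
typing: well-typed at (C → C) → (C → C) → C
ordered: ✗, no ordered split (uses run h, r, g)
linear: ✓, each of g, h, r used exactly once
affine: ✓, at most one use each (g, h, r)
relevant: ✓, g, h, r: all used, weakening unneeded
unrestricted: ✓, typability at (C → C) → (C → C) → C is all that's needed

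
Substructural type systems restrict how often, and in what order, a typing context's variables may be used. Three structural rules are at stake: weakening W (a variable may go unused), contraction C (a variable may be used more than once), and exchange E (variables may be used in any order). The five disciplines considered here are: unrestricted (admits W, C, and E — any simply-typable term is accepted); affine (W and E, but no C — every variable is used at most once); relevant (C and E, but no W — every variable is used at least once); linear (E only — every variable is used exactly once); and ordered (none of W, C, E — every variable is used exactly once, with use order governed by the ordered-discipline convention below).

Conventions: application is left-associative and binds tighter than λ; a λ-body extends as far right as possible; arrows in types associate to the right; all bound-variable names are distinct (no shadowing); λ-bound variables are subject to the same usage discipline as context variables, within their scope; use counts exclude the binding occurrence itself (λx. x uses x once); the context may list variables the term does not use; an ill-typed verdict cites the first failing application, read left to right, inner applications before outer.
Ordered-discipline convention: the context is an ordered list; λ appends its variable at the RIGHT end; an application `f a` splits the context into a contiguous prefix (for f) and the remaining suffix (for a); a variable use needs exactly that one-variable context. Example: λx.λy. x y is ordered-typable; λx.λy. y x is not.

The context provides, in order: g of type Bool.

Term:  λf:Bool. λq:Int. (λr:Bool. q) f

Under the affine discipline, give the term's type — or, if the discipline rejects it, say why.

term : Bool -> Int -> Int
variable uses: g: 0; f [bound]: 1; q [bound]: 1; r [bound]: 0
order of uses: q, f
typing: well-typed — term : Bool -> Int -> Int
across the five disciplines: ordered ✗ · linear ✗ · affine ✓ · relevant ✗ · unrestricted ✓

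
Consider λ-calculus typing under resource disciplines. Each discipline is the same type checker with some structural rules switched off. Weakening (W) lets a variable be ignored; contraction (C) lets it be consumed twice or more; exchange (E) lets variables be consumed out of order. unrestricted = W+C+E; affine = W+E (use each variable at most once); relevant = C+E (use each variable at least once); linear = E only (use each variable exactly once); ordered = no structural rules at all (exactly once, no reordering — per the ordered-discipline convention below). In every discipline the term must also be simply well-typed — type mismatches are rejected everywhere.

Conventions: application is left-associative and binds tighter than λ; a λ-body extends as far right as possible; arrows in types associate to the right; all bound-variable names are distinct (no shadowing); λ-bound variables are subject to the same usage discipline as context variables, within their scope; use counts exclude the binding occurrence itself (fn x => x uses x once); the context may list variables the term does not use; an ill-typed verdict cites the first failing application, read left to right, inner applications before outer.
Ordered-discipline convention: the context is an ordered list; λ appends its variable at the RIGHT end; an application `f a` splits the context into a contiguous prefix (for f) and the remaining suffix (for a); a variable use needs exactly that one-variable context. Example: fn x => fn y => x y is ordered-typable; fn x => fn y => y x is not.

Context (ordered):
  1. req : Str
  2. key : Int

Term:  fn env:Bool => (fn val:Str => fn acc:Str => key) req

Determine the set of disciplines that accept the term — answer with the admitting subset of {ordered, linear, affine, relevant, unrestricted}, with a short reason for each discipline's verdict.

admitted in: affine, unrestricted
use counts: req: 1×; key: 1×; env [bound]: 0×; val [bound]: 0×; acc [bound]: 0×
uses in reading order: key, req
typing: ✓ — Bool -> Str -> Int
ordered: ✗ — env, val, acc left unused
linear: ✗ — env, val, acc left unused
affine: ✓ — at most one use each (req, key, env, val, acc)
relevant: ✗ — env, val, acc left unused
unrestricted: ✓ — typability at Bool -> Str -> Int is all that's needed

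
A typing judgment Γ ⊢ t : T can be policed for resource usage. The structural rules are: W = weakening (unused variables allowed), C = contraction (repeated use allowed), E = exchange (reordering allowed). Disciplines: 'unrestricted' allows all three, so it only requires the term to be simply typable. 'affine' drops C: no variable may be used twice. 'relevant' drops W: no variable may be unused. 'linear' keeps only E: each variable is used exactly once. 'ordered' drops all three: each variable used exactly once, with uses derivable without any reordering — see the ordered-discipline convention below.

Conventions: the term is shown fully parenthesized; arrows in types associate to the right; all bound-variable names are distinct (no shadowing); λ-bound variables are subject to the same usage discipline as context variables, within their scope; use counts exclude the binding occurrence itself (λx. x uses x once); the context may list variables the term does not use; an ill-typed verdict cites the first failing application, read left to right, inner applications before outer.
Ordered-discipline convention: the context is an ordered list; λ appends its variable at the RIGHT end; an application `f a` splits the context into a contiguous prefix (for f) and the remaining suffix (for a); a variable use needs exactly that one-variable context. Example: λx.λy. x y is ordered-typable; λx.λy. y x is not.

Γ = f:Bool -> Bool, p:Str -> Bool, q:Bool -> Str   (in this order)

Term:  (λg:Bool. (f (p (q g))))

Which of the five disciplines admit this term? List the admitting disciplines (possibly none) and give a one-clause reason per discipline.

admitting disciplines: ordered, linear, affine, relevant, unrestricted
use counts: f=1; p=1; q=1; g (bound)=1
left-to-right use order: f, p, q, g
typing: the term checks, with type Bool -> Bool
ordered ✓ (f, p, q, g: once each, no exchange needed)
linear ✓ (exactly-once usage across f, p, q, g)
affine ✓ (f, p, q, g: no repeats, contraction unneeded)
relevant ✓ (none of f, p, q, g goes unused)
unrestricted ✓ (well-typed at Bool -> Bool; no restrictions here)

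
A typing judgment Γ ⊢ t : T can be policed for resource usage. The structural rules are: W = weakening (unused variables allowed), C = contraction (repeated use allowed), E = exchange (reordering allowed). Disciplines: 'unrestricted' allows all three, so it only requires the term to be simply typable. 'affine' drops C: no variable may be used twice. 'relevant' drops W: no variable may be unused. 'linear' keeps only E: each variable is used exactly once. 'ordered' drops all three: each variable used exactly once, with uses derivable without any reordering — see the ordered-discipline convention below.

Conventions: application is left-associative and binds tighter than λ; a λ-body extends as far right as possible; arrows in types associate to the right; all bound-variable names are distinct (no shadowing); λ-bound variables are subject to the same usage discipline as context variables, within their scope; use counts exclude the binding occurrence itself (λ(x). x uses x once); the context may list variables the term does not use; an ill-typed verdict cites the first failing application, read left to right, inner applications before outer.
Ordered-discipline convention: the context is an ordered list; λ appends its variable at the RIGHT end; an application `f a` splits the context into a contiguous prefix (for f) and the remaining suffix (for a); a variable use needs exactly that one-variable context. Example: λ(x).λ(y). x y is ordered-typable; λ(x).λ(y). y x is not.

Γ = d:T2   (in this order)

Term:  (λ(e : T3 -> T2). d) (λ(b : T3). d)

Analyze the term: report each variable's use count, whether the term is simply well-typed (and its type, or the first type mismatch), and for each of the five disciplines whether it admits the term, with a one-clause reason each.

use counts: d: 2×; e (bound): 0×; b (bound): 0×
left-to-right use order: d, d
typing: well-typed — term : T2
ordered: ✗ — d ×2 used more than once (contraction); e, b left unused
linear: ✗ — d ×2 used more than once (contraction); e, b left unused
affine: ✗ — d ×2 used more than once (contraction)
relevant: ✗ — e, b left unused
unrestricted: ✓ — well-typed at T2; no restrictions here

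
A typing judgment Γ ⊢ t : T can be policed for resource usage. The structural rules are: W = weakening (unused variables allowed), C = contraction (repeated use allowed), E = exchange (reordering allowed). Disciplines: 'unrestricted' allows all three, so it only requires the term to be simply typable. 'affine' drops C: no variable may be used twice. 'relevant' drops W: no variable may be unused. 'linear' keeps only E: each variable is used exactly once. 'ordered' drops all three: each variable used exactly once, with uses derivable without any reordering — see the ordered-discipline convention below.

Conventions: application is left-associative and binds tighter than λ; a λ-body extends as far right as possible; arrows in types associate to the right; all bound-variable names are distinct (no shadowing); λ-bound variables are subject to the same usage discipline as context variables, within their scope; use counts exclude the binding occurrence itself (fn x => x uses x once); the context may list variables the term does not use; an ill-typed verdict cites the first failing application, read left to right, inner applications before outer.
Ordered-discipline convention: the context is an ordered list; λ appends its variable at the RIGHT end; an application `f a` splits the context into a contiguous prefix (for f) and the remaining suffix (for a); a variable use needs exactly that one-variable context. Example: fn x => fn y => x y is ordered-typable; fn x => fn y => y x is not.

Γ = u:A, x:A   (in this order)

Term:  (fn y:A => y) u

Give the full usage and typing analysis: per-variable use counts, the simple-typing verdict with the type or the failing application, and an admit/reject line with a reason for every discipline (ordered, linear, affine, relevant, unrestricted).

variable uses: u ×1, x ×0, y (bound) ×1
uses in reading order: y, u
typing: the term checks, with type A
ordered: ✗ — unused: x — weakening required
linear: ✗ — unused: x — weakening required
affine: ✓ — none of u, x, y used more than once
relevant: ✗ — unused: x — weakening required
unrestricted: ✓ — type-checks (A) and nothing is barred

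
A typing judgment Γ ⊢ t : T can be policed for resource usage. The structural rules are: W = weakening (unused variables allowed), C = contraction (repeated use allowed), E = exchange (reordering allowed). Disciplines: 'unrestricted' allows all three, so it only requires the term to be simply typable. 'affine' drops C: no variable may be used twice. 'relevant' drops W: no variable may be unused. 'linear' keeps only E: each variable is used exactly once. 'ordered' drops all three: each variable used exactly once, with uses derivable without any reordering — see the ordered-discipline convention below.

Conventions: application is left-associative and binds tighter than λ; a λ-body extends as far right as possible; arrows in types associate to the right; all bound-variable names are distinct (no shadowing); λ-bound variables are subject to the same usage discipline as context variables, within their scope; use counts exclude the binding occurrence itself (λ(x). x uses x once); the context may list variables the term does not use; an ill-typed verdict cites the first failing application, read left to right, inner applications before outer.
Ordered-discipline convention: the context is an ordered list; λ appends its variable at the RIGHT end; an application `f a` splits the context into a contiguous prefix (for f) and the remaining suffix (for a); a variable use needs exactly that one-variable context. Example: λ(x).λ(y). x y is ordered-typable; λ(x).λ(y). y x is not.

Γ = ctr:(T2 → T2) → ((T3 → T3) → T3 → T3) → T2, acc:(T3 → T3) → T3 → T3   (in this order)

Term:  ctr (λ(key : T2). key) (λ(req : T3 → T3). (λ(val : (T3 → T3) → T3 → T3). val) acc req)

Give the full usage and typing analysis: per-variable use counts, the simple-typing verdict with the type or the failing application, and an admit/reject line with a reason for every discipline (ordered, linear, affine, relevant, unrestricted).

variable uses: ctr: 1; acc: 1; key (bound): 1; req (bound): 1; val (bound): 1
order of uses: ctr, key, val, acc, req
typing: well-typed at T2
ordered ✓ (ctr, acc, key, req, val: once each, no exchange needed)
linear ✓ (ctr, acc, key, req, val: one use apiece)
affine ✓ (none of ctr, acc, key, req, val used more than once)
relevant ✓ (ctr, acc, key, req, val: all used, weakening unneeded)
unrestricted ✓ (well-typed at T2; no restrictions here)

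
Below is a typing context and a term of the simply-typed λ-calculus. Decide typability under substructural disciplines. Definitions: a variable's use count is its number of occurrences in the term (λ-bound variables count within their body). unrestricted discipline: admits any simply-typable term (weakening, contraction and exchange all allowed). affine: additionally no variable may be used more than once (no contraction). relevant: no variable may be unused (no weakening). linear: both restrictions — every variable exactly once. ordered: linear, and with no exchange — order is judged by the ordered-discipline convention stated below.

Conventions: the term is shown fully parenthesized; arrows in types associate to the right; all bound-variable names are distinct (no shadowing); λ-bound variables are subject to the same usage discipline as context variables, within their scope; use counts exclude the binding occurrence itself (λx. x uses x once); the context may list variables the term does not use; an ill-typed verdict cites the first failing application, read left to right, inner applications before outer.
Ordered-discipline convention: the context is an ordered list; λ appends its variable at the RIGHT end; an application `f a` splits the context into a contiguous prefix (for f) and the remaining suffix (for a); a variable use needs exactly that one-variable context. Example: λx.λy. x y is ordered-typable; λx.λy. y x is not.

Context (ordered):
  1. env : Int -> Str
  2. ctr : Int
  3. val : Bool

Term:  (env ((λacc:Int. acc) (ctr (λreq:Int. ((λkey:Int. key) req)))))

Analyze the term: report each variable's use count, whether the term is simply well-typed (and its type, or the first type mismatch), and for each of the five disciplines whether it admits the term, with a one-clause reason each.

counts: env ×1, ctr ×1, val ×0, acc (bound) ×1, req (bound) ×1, key (bound) ×1
left-to-right use order: env, acc, ctr, key, req
typing: ill-typed: non-arrow in function slot: Int
ordered ✗ (a type mismatch blocks all five)
linear ✗ (the type mismatch rejects it)
affine ✗ (not simply typable)
relevant ✗ (fails simple typing)
unrestricted ✗ (a type mismatch blocks all five)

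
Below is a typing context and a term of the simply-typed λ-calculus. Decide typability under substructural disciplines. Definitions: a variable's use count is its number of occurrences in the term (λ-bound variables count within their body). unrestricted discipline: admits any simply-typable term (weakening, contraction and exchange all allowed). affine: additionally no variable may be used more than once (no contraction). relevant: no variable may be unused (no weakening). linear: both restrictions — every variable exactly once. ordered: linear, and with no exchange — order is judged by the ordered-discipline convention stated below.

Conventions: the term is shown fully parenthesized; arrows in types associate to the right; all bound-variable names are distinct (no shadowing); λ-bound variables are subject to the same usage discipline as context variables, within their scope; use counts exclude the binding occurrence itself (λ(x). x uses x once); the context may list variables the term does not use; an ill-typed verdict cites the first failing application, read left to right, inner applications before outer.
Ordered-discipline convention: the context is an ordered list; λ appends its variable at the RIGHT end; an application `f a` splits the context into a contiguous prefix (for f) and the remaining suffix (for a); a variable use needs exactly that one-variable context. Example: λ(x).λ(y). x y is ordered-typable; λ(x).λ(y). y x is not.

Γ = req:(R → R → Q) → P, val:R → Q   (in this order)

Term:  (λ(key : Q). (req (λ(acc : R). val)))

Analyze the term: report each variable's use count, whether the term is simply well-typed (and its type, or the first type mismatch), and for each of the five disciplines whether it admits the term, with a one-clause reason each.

variable uses: req: 1, val: 1, key [bound]: 0, acc [bound]: 0
order of uses: req, val
typing: the term checks, with type Q → P
ordered: ✗, unused: key, acc — weakening required
linear: ✗, unused: key, acc — weakening required
affine: ✓, req, val, key, acc: no repeats, contraction unneeded
relevant: ✗, unused: key, acc — weakening required
unrestricted: ✓, typability at Q → P is all that's needed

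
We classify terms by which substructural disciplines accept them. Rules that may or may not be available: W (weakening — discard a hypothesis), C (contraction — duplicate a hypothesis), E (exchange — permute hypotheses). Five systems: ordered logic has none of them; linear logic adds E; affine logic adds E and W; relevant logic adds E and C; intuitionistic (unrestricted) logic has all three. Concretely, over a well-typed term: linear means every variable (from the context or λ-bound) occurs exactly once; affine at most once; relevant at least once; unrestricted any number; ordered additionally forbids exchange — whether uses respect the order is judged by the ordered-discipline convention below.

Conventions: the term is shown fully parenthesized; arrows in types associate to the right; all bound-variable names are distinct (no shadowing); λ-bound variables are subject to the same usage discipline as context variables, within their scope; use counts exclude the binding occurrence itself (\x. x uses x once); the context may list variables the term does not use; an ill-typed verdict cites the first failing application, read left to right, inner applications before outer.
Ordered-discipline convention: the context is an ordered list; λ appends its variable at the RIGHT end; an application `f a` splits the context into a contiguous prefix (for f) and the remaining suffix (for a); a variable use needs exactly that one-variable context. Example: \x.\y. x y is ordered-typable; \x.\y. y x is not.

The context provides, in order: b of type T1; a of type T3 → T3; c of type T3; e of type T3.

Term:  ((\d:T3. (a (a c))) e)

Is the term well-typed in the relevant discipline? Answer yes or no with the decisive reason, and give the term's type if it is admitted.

no — b, d left unused
use counts: b: 0×; a: 2×; c: 1×; e: 1×; d (λ-bound): 0×
use order (left to right): a, a, c, e
typing: the term checks, with type T3
per-discipline verdicts: ordered ✗; linear ✗; affine ✗; relevant ✗; unrestricted ✓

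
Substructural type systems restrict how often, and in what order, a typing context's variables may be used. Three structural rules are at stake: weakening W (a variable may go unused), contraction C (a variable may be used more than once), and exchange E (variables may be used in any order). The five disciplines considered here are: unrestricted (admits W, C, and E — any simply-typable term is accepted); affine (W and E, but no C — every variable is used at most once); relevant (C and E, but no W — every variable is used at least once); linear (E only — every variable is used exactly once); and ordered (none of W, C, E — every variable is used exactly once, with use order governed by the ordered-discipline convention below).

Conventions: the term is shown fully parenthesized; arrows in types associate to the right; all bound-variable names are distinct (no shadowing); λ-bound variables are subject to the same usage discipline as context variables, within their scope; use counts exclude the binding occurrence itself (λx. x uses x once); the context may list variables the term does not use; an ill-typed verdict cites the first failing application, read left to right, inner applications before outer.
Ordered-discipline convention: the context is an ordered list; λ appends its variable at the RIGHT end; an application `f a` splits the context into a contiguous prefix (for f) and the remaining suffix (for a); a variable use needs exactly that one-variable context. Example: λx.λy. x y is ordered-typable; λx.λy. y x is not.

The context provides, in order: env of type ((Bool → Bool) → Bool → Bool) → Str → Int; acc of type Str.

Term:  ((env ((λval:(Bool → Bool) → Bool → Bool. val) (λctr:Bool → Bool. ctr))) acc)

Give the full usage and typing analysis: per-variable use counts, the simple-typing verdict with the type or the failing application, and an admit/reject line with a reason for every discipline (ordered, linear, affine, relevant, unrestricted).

use counts: env ×1; acc ×1; val (bound) ×1; ctr (bound) ×1
order of uses: env, val, ctr, acc
typing: well-typed — term : Int
ordered: ✓, one use each (env, acc, val, ctr); ordered split holds
linear: ✓, single use per variable (env, acc, val, ctr)
affine: ✓, at most one use each (env, acc, val, ctr)
relevant: ✓, at least one use each (env, acc, val, ctr)
unrestricted: ✓, typability at Int is all that's needed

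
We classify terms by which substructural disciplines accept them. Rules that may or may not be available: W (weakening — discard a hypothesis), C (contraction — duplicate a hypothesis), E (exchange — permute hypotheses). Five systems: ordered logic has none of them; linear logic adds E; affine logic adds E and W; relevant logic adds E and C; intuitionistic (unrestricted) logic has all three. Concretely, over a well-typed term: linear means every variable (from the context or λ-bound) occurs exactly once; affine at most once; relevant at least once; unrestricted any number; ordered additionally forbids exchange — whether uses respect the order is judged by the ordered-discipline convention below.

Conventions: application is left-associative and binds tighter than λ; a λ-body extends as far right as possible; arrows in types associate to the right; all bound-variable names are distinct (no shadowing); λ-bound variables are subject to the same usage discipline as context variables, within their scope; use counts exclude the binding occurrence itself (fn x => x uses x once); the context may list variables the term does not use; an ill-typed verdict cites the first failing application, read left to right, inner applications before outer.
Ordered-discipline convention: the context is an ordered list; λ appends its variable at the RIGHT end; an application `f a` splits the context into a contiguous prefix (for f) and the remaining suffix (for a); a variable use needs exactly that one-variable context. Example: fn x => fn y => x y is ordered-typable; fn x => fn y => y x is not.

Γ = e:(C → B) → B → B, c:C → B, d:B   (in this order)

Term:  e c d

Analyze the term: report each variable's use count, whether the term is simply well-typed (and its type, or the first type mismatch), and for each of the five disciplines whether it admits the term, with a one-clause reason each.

variable uses: e ×1; c ×1; d ×1
left-to-right use order: e, c, d
typing: ✓ — B
ordered: ✓ — one use each (e, c, d); ordered split holds
linear: ✓ — exactly-once usage across e, c, d
affine: ✓ — e, c, d: no repeats, contraction unneeded
relevant: ✓ — every one of e, c, d appears
unrestricted: ✓ — typability at B is all that's needed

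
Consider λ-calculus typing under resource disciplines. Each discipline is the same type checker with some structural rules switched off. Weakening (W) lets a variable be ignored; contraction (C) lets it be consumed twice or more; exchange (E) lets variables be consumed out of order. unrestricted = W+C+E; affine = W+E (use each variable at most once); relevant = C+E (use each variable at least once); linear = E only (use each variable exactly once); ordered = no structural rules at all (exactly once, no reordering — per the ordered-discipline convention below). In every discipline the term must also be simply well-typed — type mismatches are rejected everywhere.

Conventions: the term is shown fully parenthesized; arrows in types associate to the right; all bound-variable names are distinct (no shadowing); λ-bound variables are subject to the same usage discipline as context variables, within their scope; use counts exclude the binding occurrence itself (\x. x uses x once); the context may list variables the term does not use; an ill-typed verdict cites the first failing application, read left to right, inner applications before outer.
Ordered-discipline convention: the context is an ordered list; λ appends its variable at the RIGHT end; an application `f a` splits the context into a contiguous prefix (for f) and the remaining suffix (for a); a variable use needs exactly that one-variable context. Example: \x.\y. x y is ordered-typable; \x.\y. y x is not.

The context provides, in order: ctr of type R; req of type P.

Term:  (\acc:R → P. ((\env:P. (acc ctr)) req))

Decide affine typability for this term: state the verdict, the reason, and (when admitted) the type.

yes — no duplicate uses among ctr, req, acc, env; term : (R → P) → P
counts: ctr=1; req=1; acc [bound]=1; env [bound]=0
uses in reading order: acc, ctr, req
typing: well-typed at (R → P) → P
per-discipline verdicts: ordered ✗, linear ✗, affine ✓, relevant ✗, unrestricted ✓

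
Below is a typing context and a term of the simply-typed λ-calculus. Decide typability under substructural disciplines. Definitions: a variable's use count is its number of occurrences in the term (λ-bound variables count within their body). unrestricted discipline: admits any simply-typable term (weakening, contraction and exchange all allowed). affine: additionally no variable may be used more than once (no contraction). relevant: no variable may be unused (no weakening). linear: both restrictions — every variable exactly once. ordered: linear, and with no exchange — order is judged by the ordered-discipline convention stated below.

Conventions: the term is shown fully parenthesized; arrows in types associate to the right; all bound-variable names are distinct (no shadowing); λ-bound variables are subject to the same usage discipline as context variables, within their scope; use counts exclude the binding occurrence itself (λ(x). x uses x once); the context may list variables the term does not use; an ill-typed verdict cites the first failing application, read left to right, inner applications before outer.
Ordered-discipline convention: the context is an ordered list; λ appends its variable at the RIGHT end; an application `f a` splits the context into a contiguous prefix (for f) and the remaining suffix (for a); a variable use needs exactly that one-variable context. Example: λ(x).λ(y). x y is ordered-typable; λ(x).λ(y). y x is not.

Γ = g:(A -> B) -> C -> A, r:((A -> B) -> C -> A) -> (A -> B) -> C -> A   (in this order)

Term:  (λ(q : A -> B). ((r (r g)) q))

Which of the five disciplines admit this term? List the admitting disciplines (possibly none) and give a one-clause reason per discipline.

admitting disciplines: relevant, unrestricted
use counts: g: 1×; r: 2×; q (λ-bound): 1×
uses in reading order: r, r, g, q
typing: the term checks, with type (A -> B) -> C -> A
ordered: ✗, uses contraction: r ×2
linear: ✗, uses contraction: r ×2
affine: ✗, uses contraction: r ×2
relevant: ✓, none of g, r, q goes unused
unrestricted: ✓, simply typable at (A -> B) -> C -> A; W, C, E all held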